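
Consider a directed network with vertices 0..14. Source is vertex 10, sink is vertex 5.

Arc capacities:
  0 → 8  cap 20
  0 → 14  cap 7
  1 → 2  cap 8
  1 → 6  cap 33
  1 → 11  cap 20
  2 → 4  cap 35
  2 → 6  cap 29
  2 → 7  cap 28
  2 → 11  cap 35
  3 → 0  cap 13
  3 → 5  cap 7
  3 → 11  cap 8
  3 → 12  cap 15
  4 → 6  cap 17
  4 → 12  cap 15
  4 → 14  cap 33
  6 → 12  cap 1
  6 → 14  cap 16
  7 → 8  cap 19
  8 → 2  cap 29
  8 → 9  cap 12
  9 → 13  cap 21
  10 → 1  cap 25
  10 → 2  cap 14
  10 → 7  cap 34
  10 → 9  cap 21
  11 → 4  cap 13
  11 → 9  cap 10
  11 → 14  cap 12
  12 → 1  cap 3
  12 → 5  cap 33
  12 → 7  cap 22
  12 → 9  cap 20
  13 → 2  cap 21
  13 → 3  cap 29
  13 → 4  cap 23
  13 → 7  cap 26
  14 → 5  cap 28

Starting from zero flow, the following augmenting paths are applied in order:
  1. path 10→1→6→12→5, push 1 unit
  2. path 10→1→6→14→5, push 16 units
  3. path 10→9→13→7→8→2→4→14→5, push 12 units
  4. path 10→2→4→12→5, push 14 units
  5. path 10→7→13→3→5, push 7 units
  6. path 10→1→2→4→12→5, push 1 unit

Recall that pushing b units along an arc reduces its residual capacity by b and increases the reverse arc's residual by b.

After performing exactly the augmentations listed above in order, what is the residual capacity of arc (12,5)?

after path 1 (10→1→6→12→5, push 1): res(12,5)=32
after path 2 (10→1→6→14→5, push 16): res(12,5)=32
after path 3 (10→9→13→7→8→2→4→14→5, push 12): res(12,5)=32
after path 4 (10→2→4→12→5, push 14): res(12,5)=18
after path 5 (10→7→13→3→5, push 7): res(12,5)=18
after path 6 (10→1→2→4→12→5, push 1): res(12,5)=17

Residual capacity of (12,5): 17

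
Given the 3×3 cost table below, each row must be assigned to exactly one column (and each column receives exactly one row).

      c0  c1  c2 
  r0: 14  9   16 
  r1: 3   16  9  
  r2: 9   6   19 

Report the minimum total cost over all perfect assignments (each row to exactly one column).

optimal assignment: row0→col2 (cost 16), row1→col0 (cost 3), row2→col1 (cost 6)
total = 16 + 3 + 6 = 25

Minimum assignment cost: 25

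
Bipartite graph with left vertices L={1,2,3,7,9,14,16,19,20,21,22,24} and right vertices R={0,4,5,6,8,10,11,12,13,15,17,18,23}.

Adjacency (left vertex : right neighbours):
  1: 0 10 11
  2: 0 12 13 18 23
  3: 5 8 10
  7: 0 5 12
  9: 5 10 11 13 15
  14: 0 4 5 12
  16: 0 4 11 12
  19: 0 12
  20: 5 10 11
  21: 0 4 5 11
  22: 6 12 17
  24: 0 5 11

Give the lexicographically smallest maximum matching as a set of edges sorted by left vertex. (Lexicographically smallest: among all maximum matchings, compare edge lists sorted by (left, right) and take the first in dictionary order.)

Lex-smallest maximum matching: {(1,0), (2,13), (3,8), (7,5), (9,15), (14,4), (16,11), (19,12), (20,10), (22,6)}

|M| = 10 (so the lex-smallest maximum matching has 10 edges)
process left vertices in ascending order; for each, take the smallest-labelled available neighbour that still permits 10 edges overall, or leave it unmatched if none does
lex-smallest matching: {1-0, 2-13, 3-8, 7-5, 9-15, 14-4, 16-11, 19-12, 20-10, 22-6}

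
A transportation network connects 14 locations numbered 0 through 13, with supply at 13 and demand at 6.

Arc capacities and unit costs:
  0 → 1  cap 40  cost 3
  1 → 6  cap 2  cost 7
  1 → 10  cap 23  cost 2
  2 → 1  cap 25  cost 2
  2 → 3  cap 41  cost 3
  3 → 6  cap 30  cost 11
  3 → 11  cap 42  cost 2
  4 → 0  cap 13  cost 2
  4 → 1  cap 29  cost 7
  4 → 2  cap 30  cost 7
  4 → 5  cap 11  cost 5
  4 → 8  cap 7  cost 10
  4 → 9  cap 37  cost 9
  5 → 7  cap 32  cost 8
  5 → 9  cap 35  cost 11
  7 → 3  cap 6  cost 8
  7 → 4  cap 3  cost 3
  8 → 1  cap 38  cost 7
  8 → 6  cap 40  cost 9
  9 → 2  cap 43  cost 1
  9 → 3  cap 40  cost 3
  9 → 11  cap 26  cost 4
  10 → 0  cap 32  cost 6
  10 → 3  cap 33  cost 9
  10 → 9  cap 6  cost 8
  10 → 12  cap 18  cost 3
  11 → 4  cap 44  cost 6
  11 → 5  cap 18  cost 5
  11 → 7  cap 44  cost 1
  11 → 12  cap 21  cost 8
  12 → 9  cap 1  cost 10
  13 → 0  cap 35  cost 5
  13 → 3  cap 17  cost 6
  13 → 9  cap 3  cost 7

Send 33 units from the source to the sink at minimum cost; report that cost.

shortest-cost path #1: 13→0→1→6 push 2 @ unit cost 15 (adds 30)
shortest-cost path #2: 13→3→6 push 17 @ unit cost 17 (adds 289)
shortest-cost path #3: 13→9→3→6 push 3 @ unit cost 21 (adds 63)
shortest-cost path #4: 13→0→1→10→3→6 push 10 @ unit cost 30 (adds 300)
shortest-cost path #5: 13→0→1→10→3→9→11→7→4→8→6 push 1 @ unit cost 43 (adds 43)
total cost = 725

Minimum cost for 33 units: 725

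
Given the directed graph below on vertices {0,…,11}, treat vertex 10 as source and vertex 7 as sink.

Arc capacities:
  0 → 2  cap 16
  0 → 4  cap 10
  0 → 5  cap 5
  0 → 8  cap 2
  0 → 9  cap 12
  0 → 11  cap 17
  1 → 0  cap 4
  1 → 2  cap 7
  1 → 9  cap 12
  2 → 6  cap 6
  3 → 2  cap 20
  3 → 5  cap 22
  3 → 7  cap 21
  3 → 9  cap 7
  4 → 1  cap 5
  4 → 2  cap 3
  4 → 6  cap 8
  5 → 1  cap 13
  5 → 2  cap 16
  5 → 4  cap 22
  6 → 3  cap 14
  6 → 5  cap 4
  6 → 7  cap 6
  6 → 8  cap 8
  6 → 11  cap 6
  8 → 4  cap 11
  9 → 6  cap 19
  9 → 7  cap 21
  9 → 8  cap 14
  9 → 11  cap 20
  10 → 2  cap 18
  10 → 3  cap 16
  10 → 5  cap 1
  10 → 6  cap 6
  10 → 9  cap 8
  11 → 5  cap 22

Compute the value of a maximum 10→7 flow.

augment #1: 10→3→7 bottleneck 16, total now 16
augment #2: 10→6→7 bottleneck 6, total now 22
augment #3: 10→9→7 bottleneck 8, total now 30
augment #4: 10→2→6→3→7 bottleneck 5, total now 35
augment #5: 10→5→1→9→7 bottleneck 1, total now 36
augment #6: 10→2→6→3→9→7 bottleneck 1, total now 37

Maximum flow value: 37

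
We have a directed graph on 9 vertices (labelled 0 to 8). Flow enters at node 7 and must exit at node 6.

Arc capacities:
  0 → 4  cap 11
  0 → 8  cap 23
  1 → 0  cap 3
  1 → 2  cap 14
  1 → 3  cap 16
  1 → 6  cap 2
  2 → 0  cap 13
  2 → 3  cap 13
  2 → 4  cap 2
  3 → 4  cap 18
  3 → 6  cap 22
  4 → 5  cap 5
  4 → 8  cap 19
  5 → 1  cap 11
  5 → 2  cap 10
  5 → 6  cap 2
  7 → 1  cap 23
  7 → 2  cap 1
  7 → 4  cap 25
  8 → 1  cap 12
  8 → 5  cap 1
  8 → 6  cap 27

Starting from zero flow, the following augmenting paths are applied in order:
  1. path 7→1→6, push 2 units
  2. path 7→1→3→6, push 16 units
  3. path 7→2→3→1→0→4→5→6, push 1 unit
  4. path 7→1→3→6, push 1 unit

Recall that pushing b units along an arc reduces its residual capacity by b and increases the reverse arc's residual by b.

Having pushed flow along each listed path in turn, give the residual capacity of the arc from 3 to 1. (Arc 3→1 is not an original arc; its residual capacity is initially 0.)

after path 1 (7→1→6, push 2): res(3,1)=0
after path 2 (7→1→3→6, push 16): res(3,1)=16
after path 3 (7→2→3→1→0→4→5→6, push 1): res(3,1)=15
after path 4 (7→1→3→6, push 1): res(3,1)=16

Residual capacity of (3,1): 16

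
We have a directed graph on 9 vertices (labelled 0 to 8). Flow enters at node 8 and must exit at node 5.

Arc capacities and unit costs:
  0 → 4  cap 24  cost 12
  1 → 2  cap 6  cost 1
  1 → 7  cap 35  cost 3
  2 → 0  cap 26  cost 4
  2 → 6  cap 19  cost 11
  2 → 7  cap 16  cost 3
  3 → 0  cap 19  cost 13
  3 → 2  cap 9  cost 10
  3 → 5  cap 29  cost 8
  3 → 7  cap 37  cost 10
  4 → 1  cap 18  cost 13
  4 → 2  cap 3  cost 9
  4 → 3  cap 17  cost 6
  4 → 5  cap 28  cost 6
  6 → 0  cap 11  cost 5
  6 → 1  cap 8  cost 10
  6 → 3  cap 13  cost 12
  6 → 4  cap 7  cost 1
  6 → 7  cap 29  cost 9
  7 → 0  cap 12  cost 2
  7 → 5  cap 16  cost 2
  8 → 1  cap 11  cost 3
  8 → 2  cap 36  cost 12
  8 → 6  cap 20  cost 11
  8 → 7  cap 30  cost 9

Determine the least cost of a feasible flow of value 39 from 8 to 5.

shortest-cost path #1: 8→1→7→5 push 11 @ unit cost 8 (adds 88)
shortest-cost path #2: 8→7→5 push 5 @ unit cost 11 (adds 55)
shortest-cost path #3: 8→6→4→5 push 7 @ unit cost 18 (adds 126)
shortest-cost path #4: 8→7→0→4→5 push 12 @ unit cost 29 (adds 348)
shortest-cost path #5: 8→7→1→2→0→4→5 push 4 @ unit cost 29 (adds 116)
total cost = 733

Minimum cost for 39 units: 733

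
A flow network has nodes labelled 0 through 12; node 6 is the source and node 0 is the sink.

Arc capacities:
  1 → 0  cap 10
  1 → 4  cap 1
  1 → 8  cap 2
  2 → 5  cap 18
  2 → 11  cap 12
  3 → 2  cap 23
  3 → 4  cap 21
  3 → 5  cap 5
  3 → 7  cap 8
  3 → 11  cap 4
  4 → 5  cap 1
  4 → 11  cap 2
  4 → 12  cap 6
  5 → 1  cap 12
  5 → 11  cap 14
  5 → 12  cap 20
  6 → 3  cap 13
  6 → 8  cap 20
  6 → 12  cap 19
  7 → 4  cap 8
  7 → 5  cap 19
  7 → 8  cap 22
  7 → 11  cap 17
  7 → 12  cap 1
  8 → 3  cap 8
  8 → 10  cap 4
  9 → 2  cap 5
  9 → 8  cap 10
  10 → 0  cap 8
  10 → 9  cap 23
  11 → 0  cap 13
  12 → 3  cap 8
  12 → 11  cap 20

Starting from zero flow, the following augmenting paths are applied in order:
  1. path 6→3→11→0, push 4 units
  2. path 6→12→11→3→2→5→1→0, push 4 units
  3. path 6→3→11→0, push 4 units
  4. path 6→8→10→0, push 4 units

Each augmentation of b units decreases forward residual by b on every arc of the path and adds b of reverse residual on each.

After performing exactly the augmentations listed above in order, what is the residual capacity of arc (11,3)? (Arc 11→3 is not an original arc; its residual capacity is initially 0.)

Residual capacity of (11,3): 4

after path 1 (6→3→11→0, push 4): res(11,3)=4
after path 2 (6→12→11→3→2→5→1→0, push 4): res(11,3)=0
after path 3 (6→3→11→0, push 4): res(11,3)=4
after path 4 (6→8→10→0, push 4): res(11,3)=4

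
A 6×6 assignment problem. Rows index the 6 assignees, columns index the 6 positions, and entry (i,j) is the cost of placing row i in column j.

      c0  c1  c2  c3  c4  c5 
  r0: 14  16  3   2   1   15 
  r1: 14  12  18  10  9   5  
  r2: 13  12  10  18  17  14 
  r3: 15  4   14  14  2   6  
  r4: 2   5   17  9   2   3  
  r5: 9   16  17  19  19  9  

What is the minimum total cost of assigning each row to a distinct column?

optimal assignment: row0→col3 (cost 2), row1→col5 (cost 5), row2→col2 (cost 10), row3→col1 (cost 4), row4→col4 (cost 2), row5→col0 (cost 9)
total = 2 + 5 + 10 + 4 + 2 + 9 = 32

Minimum assignment cost: 32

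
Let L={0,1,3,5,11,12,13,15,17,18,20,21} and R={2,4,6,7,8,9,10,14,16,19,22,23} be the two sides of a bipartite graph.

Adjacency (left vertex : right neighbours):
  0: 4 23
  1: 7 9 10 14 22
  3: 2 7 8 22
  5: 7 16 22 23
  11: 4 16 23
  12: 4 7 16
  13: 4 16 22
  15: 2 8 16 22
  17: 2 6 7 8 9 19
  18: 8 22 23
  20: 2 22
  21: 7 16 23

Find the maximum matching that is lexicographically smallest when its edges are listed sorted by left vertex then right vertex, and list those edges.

|M| = 9 (so the lex-smallest maximum matching has 9 edges)
process left vertices in ascending order; for each, take the smallest-labelled available neighbour that still permits 9 edges overall, or leave it unmatched if none does
lex-smallest matching: {0-4, 1-9, 3-2, 5-7, 11-16, 13-22, 15-8, 17-6, 18-23}

Lex-smallest maximum matching: {(0,4), (1,9), (3,2), (5,7), (11,16), (13,22), (15,8), (17,6), (18,23)}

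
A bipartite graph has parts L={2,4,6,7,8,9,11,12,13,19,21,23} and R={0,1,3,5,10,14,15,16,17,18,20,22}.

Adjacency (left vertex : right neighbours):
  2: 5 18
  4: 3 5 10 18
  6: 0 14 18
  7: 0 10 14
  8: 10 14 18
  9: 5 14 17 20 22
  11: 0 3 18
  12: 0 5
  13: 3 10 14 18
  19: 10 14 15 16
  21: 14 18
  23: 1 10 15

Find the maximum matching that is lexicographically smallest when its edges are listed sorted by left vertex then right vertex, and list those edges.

|M| = 9 (so the lex-smallest maximum matching has 9 edges)
process left vertices in ascending order; for each, take the smallest-labelled available neighbour that still permits 9 edges overall, or leave it unmatched if none does
lex-smallest matching: {2-5, 4-3, 6-0, 7-10, 8-14, 9-17, 11-18, 19-15, 23-1}

Lex-smallest maximum matching: {(2,5), (4,3), (6,0), (7,10), (8,14), (9,17), (11,18), (19,15), (23,1)}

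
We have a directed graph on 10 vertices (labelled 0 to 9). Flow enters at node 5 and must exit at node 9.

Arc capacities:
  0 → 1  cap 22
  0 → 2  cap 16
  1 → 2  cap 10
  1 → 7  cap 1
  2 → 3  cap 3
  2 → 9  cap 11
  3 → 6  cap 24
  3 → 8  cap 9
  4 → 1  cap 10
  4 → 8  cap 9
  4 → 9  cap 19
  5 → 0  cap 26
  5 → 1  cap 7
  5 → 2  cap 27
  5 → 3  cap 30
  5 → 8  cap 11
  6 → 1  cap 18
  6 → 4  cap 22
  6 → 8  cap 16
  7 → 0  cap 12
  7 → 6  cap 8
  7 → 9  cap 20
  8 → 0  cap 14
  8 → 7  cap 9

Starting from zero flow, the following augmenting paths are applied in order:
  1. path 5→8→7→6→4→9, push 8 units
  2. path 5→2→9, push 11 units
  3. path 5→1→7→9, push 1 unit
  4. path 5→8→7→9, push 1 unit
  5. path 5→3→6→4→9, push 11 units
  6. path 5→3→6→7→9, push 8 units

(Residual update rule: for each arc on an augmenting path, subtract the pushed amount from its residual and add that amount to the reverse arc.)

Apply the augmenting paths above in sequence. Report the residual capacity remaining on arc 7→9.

after path 1 (5→8→7→6→4→9, push 8): res(7,9)=20
after path 2 (5→2→9, push 11): res(7,9)=20
after path 3 (5→1→7→9, push 1): res(7,9)=19
after path 4 (5→8→7→9, push 1): res(7,9)=18
after path 5 (5→3→6→4→9, push 11): res(7,9)=18
after path 6 (5→3→6→7→9, push 8): res(7,9)=10

Residual capacity of (7,9): 10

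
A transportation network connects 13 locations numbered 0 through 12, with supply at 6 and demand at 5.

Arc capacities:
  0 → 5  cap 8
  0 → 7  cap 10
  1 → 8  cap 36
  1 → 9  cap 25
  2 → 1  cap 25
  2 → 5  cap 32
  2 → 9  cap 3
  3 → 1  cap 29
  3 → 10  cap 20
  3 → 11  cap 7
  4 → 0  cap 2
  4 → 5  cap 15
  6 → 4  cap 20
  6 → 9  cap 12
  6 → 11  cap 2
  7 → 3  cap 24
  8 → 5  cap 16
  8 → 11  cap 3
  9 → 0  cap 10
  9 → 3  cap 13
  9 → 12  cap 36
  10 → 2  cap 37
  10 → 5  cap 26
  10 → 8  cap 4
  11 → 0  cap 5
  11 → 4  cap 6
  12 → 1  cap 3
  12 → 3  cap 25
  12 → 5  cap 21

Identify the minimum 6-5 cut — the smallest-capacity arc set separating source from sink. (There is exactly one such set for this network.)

augment #1: 6→4→5 push 15
augment #2: 6→4→0→5 push 2
augment #3: 6→9→0→5 push 6
augment #4: 6→9→12→5 push 6
augment #5: 6→11→0→9→12→5 push 2
max flow = 31; residual-reachable set from 6 gives S-side
cut edges (S→T): {(4,0), (4,5), (6,9), (6,11)} total cap 31

Min-cut arcs: {(4,0), (4,5), (6,9), (6,11)} (total capacity 31)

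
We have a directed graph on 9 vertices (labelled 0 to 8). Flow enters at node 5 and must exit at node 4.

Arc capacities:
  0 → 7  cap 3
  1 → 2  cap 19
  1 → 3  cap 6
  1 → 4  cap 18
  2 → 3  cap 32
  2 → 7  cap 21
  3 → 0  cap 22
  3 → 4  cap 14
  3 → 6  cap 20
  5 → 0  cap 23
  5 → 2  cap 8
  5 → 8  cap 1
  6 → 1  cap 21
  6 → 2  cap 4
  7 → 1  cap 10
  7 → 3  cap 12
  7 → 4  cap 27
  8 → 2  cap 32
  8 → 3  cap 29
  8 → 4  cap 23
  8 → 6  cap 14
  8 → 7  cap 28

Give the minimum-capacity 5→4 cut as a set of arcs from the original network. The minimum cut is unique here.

augment #1: 5→8→4 push 1
augment #2: 5→0→7→4 push 3
augment #3: 5→2→3→4 push 8
max flow = 12; residual-reachable set from 5 gives S-side
cut edges (S→T): {(0,7), (5,2), (5,8)} total cap 12

Min-cut arcs: {(0,7), (5,2), (5,8)} (total capacity 12)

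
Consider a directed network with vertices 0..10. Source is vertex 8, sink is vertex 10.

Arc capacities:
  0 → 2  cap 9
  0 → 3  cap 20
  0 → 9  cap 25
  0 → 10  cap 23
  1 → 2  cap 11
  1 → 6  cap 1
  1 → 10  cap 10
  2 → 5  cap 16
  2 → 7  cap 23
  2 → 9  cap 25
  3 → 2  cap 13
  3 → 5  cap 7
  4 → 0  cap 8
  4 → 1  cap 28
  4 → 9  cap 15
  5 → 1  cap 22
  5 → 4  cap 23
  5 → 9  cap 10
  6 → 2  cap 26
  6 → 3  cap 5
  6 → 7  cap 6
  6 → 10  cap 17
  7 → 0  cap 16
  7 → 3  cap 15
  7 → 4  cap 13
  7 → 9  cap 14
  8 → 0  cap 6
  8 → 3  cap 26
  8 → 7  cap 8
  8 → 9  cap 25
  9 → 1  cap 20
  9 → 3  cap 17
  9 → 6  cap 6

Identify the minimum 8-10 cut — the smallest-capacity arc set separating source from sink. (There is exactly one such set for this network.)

Min-cut arcs: {(0,10), (1,6), (1,10), (9,6)} (total capacity 40)

augment #1: 8→0→10 push 6
augment #2: 8→7→0→10 push 8
augment #3: 8→9→1→10 push 10
augment #4: 8→9→6→10 push 6
augment #5: 8→9→1→6→10 push 1
augment #6: 8→3→2→7→0→10 push 8
augment #7: 8→3→5→4→0→10 push 1
max flow = 40; residual-reachable set from 8 gives S-side
cut edges (S→T): {(0,10), (1,6), (1,10), (9,6)} total cap 40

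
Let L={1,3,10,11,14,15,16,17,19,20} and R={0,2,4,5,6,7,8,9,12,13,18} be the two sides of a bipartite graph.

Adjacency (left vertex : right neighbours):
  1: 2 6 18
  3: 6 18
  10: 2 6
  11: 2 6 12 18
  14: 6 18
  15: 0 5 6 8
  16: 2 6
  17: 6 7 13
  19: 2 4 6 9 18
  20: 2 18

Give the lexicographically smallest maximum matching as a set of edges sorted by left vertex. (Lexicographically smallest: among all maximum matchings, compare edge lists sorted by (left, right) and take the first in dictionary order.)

|M| = 7 (so the lex-smallest maximum matching has 7 edges)
process left vertices in ascending order; for each, take the smallest-labelled available neighbour that still permits 7 edges overall, or leave it unmatched if none does
lex-smallest matching: {1-2, 3-6, 11-12, 14-18, 15-0, 17-7, 19-4}

Lex-smallest maximum matching: {(1,2), (3,6), (11,12), (14,18), (15,0), (17,7), (19,4)}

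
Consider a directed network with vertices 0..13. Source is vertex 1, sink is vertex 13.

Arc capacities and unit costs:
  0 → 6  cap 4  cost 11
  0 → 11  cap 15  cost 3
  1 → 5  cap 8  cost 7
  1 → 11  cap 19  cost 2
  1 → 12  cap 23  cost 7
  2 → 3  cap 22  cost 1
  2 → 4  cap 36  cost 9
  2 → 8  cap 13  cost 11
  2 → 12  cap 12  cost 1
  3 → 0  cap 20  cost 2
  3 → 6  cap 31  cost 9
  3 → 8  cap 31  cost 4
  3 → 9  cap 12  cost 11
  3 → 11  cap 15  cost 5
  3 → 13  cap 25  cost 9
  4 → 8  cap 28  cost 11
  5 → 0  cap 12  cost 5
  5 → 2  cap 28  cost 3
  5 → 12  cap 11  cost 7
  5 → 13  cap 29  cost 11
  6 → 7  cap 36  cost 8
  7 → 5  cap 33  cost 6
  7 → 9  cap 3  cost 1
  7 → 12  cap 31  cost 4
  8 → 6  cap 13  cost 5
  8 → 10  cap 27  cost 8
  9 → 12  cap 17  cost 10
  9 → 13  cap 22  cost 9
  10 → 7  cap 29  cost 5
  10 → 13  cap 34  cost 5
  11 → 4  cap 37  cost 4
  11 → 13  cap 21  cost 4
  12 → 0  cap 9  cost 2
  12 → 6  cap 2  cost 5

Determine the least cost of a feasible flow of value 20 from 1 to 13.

Minimum cost for 20 units: 130

shortest-cost path #1: 1→11→13 push 19 @ unit cost 6 (adds 114)
shortest-cost path #2: 1→12→0→11→13 push 1 @ unit cost 16 (adds 16)
total cost = 130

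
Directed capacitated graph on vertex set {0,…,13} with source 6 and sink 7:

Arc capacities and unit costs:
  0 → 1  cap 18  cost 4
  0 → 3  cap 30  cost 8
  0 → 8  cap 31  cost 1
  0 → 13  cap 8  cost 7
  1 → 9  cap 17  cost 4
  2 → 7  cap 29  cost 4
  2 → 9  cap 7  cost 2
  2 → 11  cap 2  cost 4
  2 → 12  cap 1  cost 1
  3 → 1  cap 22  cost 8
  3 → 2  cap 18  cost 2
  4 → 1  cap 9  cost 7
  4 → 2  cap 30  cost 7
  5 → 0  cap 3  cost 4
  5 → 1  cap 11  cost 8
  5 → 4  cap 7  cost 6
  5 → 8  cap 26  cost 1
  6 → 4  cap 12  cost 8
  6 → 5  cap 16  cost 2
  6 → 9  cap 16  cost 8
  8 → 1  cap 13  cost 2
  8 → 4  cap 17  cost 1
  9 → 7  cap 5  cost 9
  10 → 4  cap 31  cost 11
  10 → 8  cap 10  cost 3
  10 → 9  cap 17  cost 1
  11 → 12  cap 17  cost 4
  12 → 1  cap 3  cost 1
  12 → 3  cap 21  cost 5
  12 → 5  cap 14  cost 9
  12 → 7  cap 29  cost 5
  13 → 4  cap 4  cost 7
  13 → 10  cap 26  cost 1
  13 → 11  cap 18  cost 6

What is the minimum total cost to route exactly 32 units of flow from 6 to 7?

shortest-cost path #1: 6→5→8→4→2→7 push 16 @ unit cost 15 (adds 240)
shortest-cost path #2: 6→9→7 push 5 @ unit cost 17 (adds 85)
shortest-cost path #3: 6→4→2→7 push 11 @ unit cost 19 (adds 209)
total cost = 534

Minimum cost for 32 units: 534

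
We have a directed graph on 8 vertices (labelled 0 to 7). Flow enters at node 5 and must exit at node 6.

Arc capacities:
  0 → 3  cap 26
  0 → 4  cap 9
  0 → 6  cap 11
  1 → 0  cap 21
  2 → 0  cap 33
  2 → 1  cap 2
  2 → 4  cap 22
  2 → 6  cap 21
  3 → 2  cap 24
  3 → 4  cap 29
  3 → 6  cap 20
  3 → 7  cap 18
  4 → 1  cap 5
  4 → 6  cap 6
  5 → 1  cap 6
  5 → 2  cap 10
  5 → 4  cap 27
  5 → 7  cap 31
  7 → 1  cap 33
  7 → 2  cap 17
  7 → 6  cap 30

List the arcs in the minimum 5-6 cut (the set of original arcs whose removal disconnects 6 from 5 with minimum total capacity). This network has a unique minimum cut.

augment #1: 5→2→6 push 10
augment #2: 5→4→6 push 6
augment #3: 5→7→6 push 30
augment #4: 5→1→0→6 push 6
augment #5: 5→7→2→6 push 1
augment #6: 5→4→1→0→6 push 5
max flow = 58; residual-reachable set from 5 gives S-side
cut edges (S→T): {(4,1), (4,6), (5,1), (5,2), (5,7)} total cap 58

Min-cut arcs: {(4,1), (4,6), (5,1), (5,2), (5,7)} (total capacity 58)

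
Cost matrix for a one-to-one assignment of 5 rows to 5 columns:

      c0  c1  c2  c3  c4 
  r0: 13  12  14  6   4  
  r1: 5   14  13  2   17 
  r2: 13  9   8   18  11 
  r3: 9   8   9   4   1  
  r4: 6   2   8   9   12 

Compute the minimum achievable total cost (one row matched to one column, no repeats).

Minimum assignment cost: 22

optimal assignment: row0→col3 (cost 6), row1→col0 (cost 5), row2→col2 (cost 8), row3→col4 (cost 1), row4→col1 (cost 2)
total = 6 + 5 + 8 + 1 + 2 = 22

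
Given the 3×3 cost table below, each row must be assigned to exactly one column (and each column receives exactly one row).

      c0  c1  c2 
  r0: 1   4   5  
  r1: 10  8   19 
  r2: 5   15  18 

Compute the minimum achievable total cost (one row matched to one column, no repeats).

Minimum assignment cost: 18

optimal assignment: row0→col2 (cost 5), row1→col1 (cost 8), row2→col0 (cost 5)
total = 5 + 8 + 5 = 18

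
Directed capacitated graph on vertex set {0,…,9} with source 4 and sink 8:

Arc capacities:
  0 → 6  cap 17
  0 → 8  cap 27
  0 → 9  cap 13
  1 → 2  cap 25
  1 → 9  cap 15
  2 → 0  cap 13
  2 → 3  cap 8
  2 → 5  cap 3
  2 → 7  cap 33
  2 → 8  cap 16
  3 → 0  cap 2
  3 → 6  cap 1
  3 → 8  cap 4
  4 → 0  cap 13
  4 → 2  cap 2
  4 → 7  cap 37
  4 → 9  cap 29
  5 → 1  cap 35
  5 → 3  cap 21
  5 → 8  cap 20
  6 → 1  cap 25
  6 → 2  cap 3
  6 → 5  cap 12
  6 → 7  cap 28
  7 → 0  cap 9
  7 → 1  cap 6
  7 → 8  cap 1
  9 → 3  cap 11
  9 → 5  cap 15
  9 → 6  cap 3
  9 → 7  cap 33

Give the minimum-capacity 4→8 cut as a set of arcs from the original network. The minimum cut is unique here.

augment #1: 4→0→8 push 13
augment #2: 4→2→8 push 2
augment #3: 4→7→8 push 1
augment #4: 4→7→0→8 push 9
augment #5: 4→9→3→8 push 4
augment #6: 4→9→5→8 push 15
augment #7: 4→7→1→2→8 push 6
augment #8: 4→9→3→0→8 push 2
augment #9: 4→9→6→2→8 push 3
augment #10: 4→9→3→6→5→8 push 1
max flow = 56; residual-reachable set from 4 gives S-side
cut edges (S→T): {(3,0), (3,6), (3,8), (4,0), (4,2), (7,0), (7,1), (7,8), (9,5), (9,6)} total cap 56

Min-cut arcs: {(3,0), (3,6), (3,8), (4,0), (4,2), (7,0), (7,1), (7,8), (9,5), (9,6)} (total capacity 56)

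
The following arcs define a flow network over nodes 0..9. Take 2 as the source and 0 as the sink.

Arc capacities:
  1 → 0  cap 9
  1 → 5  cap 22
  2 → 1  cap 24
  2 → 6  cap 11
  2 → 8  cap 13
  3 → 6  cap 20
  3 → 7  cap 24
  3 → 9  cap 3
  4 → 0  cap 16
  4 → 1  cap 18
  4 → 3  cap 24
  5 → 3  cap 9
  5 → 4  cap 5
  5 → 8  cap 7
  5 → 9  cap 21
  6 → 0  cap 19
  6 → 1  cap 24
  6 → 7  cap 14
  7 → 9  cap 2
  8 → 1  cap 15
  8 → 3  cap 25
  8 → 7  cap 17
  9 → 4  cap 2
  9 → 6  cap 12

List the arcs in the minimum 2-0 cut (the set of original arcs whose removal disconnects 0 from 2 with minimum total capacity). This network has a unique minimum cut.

augment #1: 2→1→0 push 9
augment #2: 2→6→0 push 11
augment #3: 2→1→5→4→0 push 5
augment #4: 2→8→3→6→0 push 8
augment #5: 2→1→5→9→4→0 push 2
max flow = 35; residual-reachable set from 2 gives S-side
cut edges (S→T): {(1,0), (5,4), (6,0), (9,4)} total cap 35

Min-cut arcs: {(1,0), (5,4), (6,0), (9,4)} (total capacity 35)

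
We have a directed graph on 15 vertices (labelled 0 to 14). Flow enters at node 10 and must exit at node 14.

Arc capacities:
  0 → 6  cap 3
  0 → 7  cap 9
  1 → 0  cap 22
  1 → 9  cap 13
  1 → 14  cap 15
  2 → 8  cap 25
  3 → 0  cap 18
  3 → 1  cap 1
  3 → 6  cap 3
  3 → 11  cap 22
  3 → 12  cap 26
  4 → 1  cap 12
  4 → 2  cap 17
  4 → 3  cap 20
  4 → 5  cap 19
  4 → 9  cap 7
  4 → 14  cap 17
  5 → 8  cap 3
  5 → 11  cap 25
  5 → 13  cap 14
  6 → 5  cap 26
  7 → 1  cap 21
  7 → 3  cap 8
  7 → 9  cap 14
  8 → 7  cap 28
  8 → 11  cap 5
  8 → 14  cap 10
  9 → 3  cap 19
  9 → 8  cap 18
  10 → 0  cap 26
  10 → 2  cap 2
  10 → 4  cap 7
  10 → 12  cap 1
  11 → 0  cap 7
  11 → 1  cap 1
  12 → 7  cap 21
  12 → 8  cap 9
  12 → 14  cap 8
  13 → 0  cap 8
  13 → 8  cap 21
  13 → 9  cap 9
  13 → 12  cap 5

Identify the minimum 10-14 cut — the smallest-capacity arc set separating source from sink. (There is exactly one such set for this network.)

Min-cut arcs: {(0,6), (0,7), (10,2), (10,4), (10,12)} (total capacity 22)

augment #1: 10→4→14 push 7
augment #2: 10→12→14 push 1
augment #3: 10→2→8→14 push 2
augment #4: 10→0→7→1→14 push 9
augment #5: 10→0→6→5→8→14 push 3
max flow = 22; residual-reachable set from 10 gives S-side
cut edges (S→T): {(0,6), (0,7), (10,2), (10,4), (10,12)} total cap 22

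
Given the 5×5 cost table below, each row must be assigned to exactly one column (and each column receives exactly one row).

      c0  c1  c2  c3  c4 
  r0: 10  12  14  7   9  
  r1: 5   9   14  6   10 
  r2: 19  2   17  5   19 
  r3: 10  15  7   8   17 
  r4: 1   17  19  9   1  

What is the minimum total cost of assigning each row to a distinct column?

Minimum assignment cost: 22

optimal assignment: row0→col3 (cost 7), row1→col0 (cost 5), row2→col1 (cost 2), row3→col2 (cost 7), row4→col4 (cost 1)
total = 7 + 5 + 2 + 7 + 1 = 22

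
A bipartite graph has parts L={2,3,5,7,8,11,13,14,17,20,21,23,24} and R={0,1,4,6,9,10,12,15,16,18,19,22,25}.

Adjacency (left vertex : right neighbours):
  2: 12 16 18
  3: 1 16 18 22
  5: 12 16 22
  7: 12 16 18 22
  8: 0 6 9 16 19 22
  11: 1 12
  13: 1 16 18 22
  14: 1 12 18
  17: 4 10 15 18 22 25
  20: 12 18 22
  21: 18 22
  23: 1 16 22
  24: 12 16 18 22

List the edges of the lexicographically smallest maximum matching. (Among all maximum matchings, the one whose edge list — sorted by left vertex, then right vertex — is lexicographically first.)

|M| = 7 (so the lex-smallest maximum matching has 7 edges)
process left vertices in ascending order; for each, take the smallest-labelled available neighbour that still permits 7 edges overall, or leave it unmatched if none does
lex-smallest matching: {2-12, 3-1, 5-16, 7-18, 8-0, 13-22, 17-4}

Lex-smallest maximum matching: {(2,12), (3,1), (5,16), (7,18), (8,0), (13,22), (17,4)}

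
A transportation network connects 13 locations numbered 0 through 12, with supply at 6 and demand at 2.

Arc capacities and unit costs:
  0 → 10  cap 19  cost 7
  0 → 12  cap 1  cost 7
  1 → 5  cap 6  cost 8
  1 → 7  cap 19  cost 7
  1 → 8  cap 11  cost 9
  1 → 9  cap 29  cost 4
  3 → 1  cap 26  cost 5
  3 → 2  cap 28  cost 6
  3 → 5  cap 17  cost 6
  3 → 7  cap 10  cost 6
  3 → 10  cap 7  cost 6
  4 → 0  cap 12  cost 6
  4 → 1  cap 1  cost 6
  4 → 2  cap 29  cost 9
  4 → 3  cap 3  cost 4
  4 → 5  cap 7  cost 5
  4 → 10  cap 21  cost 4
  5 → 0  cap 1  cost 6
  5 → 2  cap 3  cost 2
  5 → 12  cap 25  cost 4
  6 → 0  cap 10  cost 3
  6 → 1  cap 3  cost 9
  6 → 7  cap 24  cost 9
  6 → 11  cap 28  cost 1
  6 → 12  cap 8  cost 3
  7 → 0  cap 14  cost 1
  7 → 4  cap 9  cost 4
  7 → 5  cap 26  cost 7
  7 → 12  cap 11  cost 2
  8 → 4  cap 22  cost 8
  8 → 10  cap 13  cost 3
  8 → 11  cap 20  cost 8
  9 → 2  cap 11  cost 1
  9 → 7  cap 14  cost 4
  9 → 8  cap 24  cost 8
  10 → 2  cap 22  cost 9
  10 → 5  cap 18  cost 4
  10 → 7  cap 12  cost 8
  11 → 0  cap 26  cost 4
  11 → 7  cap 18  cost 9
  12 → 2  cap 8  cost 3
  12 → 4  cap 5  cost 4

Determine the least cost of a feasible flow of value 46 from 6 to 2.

shortest-cost path #1: 6→12→2 push 8 @ unit cost 6 (adds 48)
shortest-cost path #2: 6→1→9→2 push 3 @ unit cost 14 (adds 42)
shortest-cost path #3: 6→0→10→5→2 push 3 @ unit cost 16 (adds 48)
shortest-cost path #4: 6→0→10→2 push 7 @ unit cost 19 (adds 133)
shortest-cost path #5: 6→11→0→10→2 push 9 @ unit cost 21 (adds 189)
shortest-cost path #6: 6→7→5→10→2 push 3 @ unit cost 21 (adds 63)
shortest-cost path #7: 6→7→4→2 push 9 @ unit cost 22 (adds 198)
shortest-cost path #8: 6→7→12→4→2 push 4 @ unit cost 24 (adds 96)
total cost = 817

Minimum cost for 46 units: 817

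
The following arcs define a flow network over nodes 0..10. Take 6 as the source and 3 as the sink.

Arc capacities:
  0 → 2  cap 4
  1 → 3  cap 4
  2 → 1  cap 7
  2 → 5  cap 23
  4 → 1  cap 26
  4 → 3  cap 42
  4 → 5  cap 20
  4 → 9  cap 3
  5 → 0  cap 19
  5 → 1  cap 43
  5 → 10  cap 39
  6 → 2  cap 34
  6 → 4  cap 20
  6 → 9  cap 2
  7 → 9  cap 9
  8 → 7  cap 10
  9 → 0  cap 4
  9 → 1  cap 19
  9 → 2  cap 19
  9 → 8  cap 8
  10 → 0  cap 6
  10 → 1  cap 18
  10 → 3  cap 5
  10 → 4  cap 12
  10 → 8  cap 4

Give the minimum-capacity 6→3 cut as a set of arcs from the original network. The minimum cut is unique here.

Min-cut arcs: {(1,3), (6,4), (10,3), (10,4)} (total capacity 41)

augment #1: 6→4→3 push 20
augment #2: 6→2→1→3 push 4
augment #3: 6→2→5→10→3 push 5
augment #4: 6→2→5→10→4→3 push 12
max flow = 41; residual-reachable set from 6 gives S-side
cut edges (S→T): {(1,3), (6,4), (10,3), (10,4)} total cap 41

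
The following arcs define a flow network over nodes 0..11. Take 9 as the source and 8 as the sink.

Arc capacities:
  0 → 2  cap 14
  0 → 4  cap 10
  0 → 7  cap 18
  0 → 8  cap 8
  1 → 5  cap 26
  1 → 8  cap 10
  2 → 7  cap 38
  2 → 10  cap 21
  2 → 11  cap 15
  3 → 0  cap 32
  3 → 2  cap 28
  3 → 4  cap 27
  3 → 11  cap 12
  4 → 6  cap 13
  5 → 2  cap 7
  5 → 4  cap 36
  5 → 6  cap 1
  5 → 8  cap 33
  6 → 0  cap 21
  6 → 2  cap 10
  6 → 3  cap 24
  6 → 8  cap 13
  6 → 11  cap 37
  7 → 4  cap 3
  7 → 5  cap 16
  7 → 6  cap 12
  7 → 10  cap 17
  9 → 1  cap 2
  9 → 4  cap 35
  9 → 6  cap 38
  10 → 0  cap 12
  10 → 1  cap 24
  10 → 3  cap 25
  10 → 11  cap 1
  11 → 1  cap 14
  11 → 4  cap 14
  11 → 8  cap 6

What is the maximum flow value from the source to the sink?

Maximum flow value: 53

augment #1: 9→1→8 bottleneck 2, total now 2
augment #2: 9→6→8 bottleneck 13, total now 15
augment #3: 9→6→0→8 bottleneck 8, total now 23
augment #4: 9→6→11→8 bottleneck 6, total now 29
augment #5: 9→6→11→1→8 bottleneck 8, total now 37
augment #6: 9→6→0→7→5→8 bottleneck 3, total now 40
augment #7: 9→4→6→0→7→5→8 bottleneck 10, total now 50
augment #8: 9→4→6→2→7→5→8 bottleneck 3, total now 53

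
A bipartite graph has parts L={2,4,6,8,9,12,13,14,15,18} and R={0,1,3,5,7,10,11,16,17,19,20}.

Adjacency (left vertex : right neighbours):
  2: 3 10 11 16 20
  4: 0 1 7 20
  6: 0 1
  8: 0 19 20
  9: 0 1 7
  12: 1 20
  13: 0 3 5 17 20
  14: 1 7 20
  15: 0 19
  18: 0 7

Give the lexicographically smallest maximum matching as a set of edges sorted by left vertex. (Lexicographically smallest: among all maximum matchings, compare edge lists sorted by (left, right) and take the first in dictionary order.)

|M| = 7 (so the lex-smallest maximum matching has 7 edges)
process left vertices in ascending order; for each, take the smallest-labelled available neighbour that still permits 7 edges overall, or leave it unmatched if none does
lex-smallest matching: {2-3, 4-0, 6-1, 8-19, 9-7, 12-20, 13-5}

Lex-smallest maximum matching: {(2,3), (4,0), (6,1), (8,19), (9,7), (12,20), (13,5)}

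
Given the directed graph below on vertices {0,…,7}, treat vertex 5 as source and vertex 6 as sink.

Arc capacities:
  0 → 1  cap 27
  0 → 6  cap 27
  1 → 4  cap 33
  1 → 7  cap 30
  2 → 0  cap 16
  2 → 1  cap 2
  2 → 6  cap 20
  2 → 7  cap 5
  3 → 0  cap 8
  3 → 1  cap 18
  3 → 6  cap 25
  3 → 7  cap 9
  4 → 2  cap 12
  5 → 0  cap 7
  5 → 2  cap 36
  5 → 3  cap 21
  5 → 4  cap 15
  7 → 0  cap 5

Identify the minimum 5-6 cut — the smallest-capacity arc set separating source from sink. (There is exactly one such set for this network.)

Min-cut arcs: {(0,6), (2,6), (5,3)} (total capacity 68)

augment #1: 5→0→6 push 7
augment #2: 5→2→6 push 20
augment #3: 5→3→6 push 21
augment #4: 5→2→0→6 push 16
augment #5: 5→4→2→7→0→6 push 4
max flow = 68; residual-reachable set from 5 gives S-side
cut edges (S→T): {(0,6), (2,6), (5,3)} total cap 68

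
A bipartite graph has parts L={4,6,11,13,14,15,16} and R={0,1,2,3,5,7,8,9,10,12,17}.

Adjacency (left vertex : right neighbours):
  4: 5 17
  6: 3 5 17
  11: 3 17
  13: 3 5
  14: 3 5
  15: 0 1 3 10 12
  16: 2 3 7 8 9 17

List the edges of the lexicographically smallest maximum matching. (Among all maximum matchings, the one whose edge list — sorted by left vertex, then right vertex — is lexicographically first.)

Lex-smallest maximum matching: {(4,5), (6,3), (11,17), (15,0), (16,2)}

|M| = 5 (so the lex-smallest maximum matching has 5 edges)
process left vertices in ascending order; for each, take the smallest-labelled available neighbour that still permits 5 edges overall, or leave it unmatched if none does
lex-smallest matching: {4-5, 6-3, 11-17, 15-0, 16-2}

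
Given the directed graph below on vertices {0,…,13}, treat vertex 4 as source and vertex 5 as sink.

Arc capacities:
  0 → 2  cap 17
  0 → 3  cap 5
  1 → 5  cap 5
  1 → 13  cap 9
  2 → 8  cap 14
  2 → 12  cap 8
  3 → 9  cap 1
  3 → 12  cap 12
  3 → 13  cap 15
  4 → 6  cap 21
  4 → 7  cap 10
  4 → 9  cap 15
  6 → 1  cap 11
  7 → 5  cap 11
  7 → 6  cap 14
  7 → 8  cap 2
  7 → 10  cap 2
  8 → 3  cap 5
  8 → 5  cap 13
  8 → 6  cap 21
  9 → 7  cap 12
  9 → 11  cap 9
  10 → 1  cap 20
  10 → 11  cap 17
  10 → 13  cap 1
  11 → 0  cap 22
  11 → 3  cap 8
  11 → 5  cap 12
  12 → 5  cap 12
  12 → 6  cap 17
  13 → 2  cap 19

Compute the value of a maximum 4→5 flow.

Maximum flow value: 35

augment #1: 4→7→5 bottleneck 10, total now 10
augment #2: 4→6→1→5 bottleneck 5, total now 15
augment #3: 4→9→7→5 bottleneck 1, total now 16
augment #4: 4→9→11→5 bottleneck 9, total now 25
augment #5: 4→9→7→8→5 bottleneck 2, total now 27
augment #6: 4→9→7→10→11→5 bottleneck 2, total now 29
augment #7: 4→6→1→13→2→8→5 bottleneck 6, total now 35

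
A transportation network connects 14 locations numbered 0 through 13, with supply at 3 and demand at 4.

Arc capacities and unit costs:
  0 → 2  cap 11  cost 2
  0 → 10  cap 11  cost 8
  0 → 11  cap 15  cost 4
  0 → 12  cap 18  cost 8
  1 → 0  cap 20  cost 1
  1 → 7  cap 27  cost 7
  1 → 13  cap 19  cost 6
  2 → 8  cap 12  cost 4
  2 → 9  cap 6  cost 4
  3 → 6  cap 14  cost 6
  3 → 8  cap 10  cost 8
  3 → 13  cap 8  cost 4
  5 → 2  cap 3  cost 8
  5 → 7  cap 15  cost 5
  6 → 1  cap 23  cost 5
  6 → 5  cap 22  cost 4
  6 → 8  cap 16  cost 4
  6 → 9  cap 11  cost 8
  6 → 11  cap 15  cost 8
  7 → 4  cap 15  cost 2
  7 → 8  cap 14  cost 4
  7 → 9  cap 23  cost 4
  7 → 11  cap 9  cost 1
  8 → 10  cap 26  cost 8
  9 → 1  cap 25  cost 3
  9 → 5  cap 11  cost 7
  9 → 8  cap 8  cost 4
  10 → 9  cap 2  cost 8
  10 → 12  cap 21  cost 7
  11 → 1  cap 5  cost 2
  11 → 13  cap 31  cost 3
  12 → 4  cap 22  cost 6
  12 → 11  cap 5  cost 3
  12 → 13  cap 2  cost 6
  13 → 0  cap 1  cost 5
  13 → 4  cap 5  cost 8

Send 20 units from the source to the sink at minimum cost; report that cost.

shortest-cost path #1: 3→13→4 push 5 @ unit cost 12 (adds 60)
shortest-cost path #2: 3→6→5→7→4 push 14 @ unit cost 17 (adds 238)
shortest-cost path #3: 3→13→0→12→4 push 1 @ unit cost 23 (adds 23)
total cost = 321

Minimum cost for 20 units: 321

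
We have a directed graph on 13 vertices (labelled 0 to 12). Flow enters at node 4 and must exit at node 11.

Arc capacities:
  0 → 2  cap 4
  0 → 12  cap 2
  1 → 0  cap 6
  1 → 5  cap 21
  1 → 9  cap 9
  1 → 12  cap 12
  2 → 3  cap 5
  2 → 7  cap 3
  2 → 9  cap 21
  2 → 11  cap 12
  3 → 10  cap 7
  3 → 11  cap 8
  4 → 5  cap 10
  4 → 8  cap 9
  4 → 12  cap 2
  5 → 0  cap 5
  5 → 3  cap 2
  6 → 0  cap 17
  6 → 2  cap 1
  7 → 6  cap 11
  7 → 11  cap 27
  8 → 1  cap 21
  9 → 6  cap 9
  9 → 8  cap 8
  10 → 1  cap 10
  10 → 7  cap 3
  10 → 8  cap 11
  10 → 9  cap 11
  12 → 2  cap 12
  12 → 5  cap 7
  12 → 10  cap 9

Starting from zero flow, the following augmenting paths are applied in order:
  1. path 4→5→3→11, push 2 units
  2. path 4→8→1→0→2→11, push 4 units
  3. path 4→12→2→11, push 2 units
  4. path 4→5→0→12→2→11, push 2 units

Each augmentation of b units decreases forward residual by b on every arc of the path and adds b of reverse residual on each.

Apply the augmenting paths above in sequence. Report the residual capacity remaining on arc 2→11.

Residual capacity of (2,11): 4

after path 1 (4→5→3→11, push 2): res(2,11)=12
after path 2 (4→8→1→0→2→11, push 4): res(2,11)=8
after path 3 (4→12→2→11, push 2): res(2,11)=6
after path 4 (4→5→0→12→2→11, push 2): res(2,11)=4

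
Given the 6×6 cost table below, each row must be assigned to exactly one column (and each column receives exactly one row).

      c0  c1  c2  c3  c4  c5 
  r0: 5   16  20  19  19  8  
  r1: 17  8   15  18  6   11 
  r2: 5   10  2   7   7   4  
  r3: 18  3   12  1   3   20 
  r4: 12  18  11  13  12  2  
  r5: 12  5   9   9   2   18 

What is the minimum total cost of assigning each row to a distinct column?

optimal assignment: row0→col0 (cost 5), row1→col1 (cost 8), row2→col2 (cost 2), row3→col3 (cost 1), row4→col5 (cost 2), row5→col4 (cost 2)
total = 5 + 8 + 2 + 1 + 2 + 2 = 20

Minimum assignment cost: 20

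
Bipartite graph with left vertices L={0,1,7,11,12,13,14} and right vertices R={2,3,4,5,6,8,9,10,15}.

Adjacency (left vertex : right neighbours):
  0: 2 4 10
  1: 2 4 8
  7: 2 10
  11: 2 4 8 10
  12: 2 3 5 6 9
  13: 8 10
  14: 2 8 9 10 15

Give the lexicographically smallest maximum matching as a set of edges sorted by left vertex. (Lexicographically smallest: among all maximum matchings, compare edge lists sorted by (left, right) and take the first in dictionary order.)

|M| = 6 (so the lex-smallest maximum matching has 6 edges)
process left vertices in ascending order; for each, take the smallest-labelled available neighbour that still permits 6 edges overall, or leave it unmatched if none does
lex-smallest matching: {0-2, 1-4, 7-10, 11-8, 12-3, 14-9}

Lex-smallest maximum matching: {(0,2), (1,4), (7,10), (11,8), (12,3), (14,9)}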